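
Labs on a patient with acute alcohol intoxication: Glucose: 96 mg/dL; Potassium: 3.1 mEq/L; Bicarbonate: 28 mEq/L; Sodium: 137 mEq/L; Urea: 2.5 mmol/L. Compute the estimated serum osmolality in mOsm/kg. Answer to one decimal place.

281.8 mOsm/kg

Calculated osmolality = 2·Na + glucose/18 + urea
= 2·137 + 96/18 + 2.5
= 274 + 5.33 + 2.50
= 281.83 mOsm/kg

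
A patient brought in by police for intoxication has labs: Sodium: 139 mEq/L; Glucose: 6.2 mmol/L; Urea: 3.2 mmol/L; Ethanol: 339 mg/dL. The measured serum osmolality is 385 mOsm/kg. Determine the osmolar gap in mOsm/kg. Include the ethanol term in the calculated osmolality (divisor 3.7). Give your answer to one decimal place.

Calculated osmolality = 2·Na + glucose + urea + ethanol/3.7
= 2·139 + 6.2 + 3.2 + 339/3.7
= 278 + 6.20 + 3.20 + 91.62
= 379.02 mOsm/kg ≈ 379.0 mOsm/kg
Osmolar gap = measured − calculated = 385 − 379.0 = 6.0 mOsm/kg

6.0 mOsm/kg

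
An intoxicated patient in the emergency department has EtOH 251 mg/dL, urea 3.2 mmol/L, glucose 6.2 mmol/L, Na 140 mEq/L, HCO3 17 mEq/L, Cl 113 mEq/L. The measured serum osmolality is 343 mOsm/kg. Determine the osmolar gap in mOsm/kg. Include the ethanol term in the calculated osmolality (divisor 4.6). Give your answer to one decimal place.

-1.0 mOsm/kg

Calculated osmolality = 2·Na + glucose + urea + ethanol/4.6
= 2·140 + 6.2 + 3.2 + 251/4.6
= 280 + 6.20 + 3.20 + 54.57
= 343.97 mOsm/kg ≈ 344.0 mOsm/kg
Osmolar gap = measured − calculated = 343 − 344.0 = -1.0 mOsm/kg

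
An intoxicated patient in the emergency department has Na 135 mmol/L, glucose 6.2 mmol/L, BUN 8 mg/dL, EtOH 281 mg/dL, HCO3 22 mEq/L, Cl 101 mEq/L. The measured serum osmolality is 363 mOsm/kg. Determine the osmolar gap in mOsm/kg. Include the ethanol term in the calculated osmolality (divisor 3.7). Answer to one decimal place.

Calculated osmolality = 2·Na + glucose + BUN/2.8 + ethanol/3.7
= 2·135 + 6.2 + 8/2.8 + 281/3.7
= 270 + 6.20 + 2.86 + 75.95
= 355.01 mOsm/kg ≈ 355.0 mOsm/kg
Osmolar gap = measured − calculated = 363 − 355.0 = 8.0 mOsm/kg

8.0 mOsm/kg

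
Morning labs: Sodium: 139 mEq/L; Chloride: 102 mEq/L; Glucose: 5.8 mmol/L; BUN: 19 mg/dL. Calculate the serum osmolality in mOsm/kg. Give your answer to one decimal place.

Calculated osmolality = 2·Na + glucose + BUN/2.8
= 2·139 + 5.8 + 19/2.8
= 278 + 5.80 + 6.79
= 290.59 mOsm/kg

290.6 mOsm/kg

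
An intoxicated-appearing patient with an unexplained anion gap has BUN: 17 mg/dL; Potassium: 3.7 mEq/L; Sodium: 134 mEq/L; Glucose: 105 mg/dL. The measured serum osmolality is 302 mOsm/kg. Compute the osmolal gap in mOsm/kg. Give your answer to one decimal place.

22.1 mOsm/kg

Calculated osmolality = 2·Na + glucose/18 + BUN/2.8
= 2·134 + 105/18 + 17/2.8
= 268 + 5.83 + 6.07
= 279.9 mOsm/kg ≈ 279.9 mOsm/kg
Osmolar gap = measured − calculated = 302 − 279.9 = 22.1 mOsm/kg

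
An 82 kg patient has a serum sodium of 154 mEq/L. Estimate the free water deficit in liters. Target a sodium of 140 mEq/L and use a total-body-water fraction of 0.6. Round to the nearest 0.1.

TBW = 0.6 · 82 = 49.2 L
Free water deficit = TBW · (Na/140 − 1)
= 49.2 · (154/140 − 1)
= 49.2 · 0.1
= 4.92 L

4.9 L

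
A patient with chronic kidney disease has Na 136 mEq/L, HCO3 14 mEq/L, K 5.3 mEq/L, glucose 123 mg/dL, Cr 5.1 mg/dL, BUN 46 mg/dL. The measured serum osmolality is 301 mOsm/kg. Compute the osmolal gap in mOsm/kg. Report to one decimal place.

5.7 mOsm/kg

Calculated osmolality = 2·Na + glucose/18 + BUN/2.8
= 2·136 + 123/18 + 46/2.8
= 272 + 6.83 + 16.43
= 295.26 mOsm/kg ≈ 295.3 mOsm/kg
Osmolar gap = measured − calculated = 301 − 295.3 = 5.7 mOsm/kg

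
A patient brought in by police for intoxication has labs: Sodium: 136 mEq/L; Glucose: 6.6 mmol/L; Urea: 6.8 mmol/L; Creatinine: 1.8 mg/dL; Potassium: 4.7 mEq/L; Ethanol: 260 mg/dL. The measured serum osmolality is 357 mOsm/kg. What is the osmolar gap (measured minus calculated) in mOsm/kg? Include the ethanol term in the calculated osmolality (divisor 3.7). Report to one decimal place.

Calculated osmolality = 2·Na + glucose + urea + ethanol/3.7
= 2·136 + 6.6 + 6.8 + 260/3.7
= 272 + 6.60 + 6.80 + 70.27
= 355.67 mOsm/kg ≈ 355.7 mOsm/kg
Osmolar gap = measured − calculated = 357 − 355.7 = 1.3 mOsm/kg

1.3 mOsm/kg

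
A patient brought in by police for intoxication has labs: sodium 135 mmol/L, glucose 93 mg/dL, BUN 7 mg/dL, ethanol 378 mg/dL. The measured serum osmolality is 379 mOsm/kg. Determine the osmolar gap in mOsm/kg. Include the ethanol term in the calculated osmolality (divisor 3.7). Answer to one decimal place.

Calculated osmolality = 2·Na + glucose/18 + BUN/2.8 + ethanol/3.7
= 2·135 + 93/18 + 7/2.8 + 378/3.7
= 270 + 5.17 + 2.50 + 102.16
= 379.83 mOsm/kg ≈ 379.8 mOsm/kg
Osmolar gap = measured − calculated = 379 − 379.8 = -0.8 mOsm/kg

-0.8 mOsm/kg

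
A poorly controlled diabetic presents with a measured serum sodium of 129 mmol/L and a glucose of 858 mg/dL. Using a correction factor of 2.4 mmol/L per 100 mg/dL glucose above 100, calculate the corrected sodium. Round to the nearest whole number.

Corrected Na = measured Na + 2.4 · (glucose − 100)/100
= 129 + 2.4 · (858 − 100)/100
= 129 + 18.2
= 147.2 mmol/L

147 mmol/L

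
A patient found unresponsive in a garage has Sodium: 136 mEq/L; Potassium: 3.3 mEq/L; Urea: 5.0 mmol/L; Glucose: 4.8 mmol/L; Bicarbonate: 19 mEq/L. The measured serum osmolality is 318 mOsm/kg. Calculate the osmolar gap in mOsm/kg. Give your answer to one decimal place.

36.2 mOsm/kg

Calculated osmolality = 2·Na + glucose + urea
= 2·136 + 4.8 + 5
= 272 + 4.80 + 5
= 281.8 mOsm/kg ≈ 281.8 mOsm/kg
Osmolar gap = measured − calculated = 318 − 281.8 = 36.2 mOsm/kg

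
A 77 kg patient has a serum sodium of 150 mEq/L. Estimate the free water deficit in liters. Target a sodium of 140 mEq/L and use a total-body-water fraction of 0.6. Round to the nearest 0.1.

TBW = 0.6 · 77 = 46.2 L
Free water deficit = TBW · (Na/140 − 1)
= 46.2 · (150/140 − 1)
= 46.2 · 0.0714
= 3.3 L

3.3 L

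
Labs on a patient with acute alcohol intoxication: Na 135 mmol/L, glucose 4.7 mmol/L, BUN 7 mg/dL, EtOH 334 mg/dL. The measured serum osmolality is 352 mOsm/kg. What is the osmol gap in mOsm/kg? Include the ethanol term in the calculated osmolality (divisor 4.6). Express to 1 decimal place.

2.2 mOsm/kg

Calculated osmolality = 2·Na + glucose + BUN/2.8 + ethanol/4.6
= 2·135 + 4.7 + 7/2.8 + 334/4.6
= 270 + 4.70 + 2.50 + 72.61
= 349.81 mOsm/kg ≈ 349.8 mOsm/kg
Osmolar gap = measured − calculated = 352 − 349.8 = 2.2 mOsm/kg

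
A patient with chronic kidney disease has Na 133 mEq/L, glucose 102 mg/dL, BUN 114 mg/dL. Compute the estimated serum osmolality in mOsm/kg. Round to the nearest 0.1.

Calculated osmolality = 2·Na + glucose/18 + BUN/2.8
= 2·133 + 102/18 + 114/2.8
= 266 + 5.67 + 40.71
= 312.38 mOsm/kg

312.4 mOsm/kg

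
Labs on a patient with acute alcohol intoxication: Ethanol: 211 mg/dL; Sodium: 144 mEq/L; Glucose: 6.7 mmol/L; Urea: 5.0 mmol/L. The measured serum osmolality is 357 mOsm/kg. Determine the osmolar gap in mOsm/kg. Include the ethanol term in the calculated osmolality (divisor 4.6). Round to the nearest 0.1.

Calculated osmolality = 2·Na + glucose + urea + ethanol/4.6
= 2·144 + 6.7 + 5 + 211/4.6
= 288 + 6.70 + 5 + 45.87
= 345.57 mOsm/kg ≈ 345.6 mOsm/kg
Osmolar gap = measured − calculated = 357 − 345.6 = 11.4 mOsm/kg

11.4 mOsm/kg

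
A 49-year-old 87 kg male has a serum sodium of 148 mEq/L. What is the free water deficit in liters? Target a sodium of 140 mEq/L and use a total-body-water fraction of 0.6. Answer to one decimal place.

3.0 L

TBW = 0.6 · 87 = 52.2 L
Free water deficit = TBW · (Na/140 − 1)
= 52.2 · (148/140 − 1)
= 52.2 · 0.0571
= 2.98 L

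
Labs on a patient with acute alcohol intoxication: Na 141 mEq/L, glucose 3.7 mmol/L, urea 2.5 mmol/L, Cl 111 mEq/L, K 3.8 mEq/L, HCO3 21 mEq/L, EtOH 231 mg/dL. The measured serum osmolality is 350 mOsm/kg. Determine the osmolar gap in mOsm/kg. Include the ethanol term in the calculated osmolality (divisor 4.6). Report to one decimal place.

Calculated osmolality = 2·Na + glucose + urea + ethanol/4.6
= 2·141 + 3.7 + 2.5 + 231/4.6
= 282 + 3.70 + 2.50 + 50.22
= 338.42 mOsm/kg ≈ 338.4 mOsm/kg
Osmolar gap = measured − calculated = 350 − 338.4 = 11.6 mOsm/kg

11.6 mOsm/kg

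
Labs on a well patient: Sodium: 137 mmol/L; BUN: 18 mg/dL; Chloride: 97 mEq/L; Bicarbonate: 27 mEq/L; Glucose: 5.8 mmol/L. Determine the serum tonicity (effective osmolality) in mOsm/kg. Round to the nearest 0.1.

279.8 mOsm/kg

Effective osmolality excludes urea (freely permeant across cell membranes):
2·Na + glucose
= 2·137 + 5.8
= 274 + 5.8
= 279.8 mOsm/kg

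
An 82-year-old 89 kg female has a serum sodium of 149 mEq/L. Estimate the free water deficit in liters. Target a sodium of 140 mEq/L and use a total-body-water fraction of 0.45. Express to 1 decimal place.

2.6 L

TBW = 0.45 · 89 = 40.05 L
Free water deficit = TBW · (Na/140 − 1)
= 40.05 · (149/140 − 1)
= 40.05 · 0.0643
= 2.58 L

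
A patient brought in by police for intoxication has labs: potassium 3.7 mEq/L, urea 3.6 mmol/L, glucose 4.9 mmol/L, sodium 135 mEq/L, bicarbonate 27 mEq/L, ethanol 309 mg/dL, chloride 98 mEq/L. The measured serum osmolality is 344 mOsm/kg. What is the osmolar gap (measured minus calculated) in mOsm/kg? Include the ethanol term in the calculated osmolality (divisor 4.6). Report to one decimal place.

Calculated osmolality = 2·Na + glucose + urea + ethanol/4.6
= 2·135 + 4.9 + 3.6 + 309/4.6
= 270 + 4.90 + 3.60 + 67.17
= 345.67 mOsm/kg ≈ 345.7 mOsm/kg
Osmolar gap = measured − calculated = 344 − 345.7 = -1.7 mOsm/kg

-1.7 mOsm/kg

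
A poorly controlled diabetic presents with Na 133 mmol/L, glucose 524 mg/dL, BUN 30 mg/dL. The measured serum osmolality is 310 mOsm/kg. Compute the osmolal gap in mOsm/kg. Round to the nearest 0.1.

Calculated osmolality = 2·Na + glucose/18 + BUN/2.8
= 2·133 + 524/18 + 30/2.8
= 266 + 29.11 + 10.71
= 305.82 mOsm/kg ≈ 305.8 mOsm/kg
Osmolar gap = measured − calculated = 310 − 305.8 = 4.2 mOsm/kg

4.2 mOsm/kg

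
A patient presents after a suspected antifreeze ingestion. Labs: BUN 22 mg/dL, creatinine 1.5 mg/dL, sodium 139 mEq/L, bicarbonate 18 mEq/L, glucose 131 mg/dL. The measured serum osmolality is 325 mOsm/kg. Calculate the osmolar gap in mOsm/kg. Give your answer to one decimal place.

Calculated osmolality = 2·Na + glucose/18 + BUN/2.8
= 2·139 + 131/18 + 22/2.8
= 278 + 7.28 + 7.86
= 293.14 mOsm/kg ≈ 293.1 mOsm/kg
Osmolar gap = measured − calculated = 325 − 293.1 = 31.9 mOsm/kg

31.9 mOsm/kg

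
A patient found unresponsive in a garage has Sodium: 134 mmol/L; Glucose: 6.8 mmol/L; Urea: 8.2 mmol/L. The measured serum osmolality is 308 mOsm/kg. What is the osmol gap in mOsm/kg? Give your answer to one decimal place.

25.0 mOsm/kg

Calculated osmolality = 2·Na + glucose + urea
= 2·134 + 6.8 + 8.2
= 268 + 6.80 + 8.20
= 283 mOsm/kg ≈ 283.0 mOsm/kg
Osmolar gap = measured − calculated = 308 − 283.0 = 25.0 mOsm/kg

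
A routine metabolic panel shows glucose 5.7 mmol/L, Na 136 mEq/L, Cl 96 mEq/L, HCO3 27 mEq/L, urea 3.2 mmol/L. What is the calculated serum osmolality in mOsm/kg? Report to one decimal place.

Calculated osmolality = 2·Na + glucose + urea
= 2·136 + 5.7 + 3.2
= 272 + 5.70 + 3.20
= 280.9 mOsm/kg

280.9 mOsm/kg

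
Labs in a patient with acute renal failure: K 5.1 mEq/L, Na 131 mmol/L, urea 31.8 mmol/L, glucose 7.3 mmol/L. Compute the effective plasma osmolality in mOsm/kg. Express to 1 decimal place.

Effective osmolality excludes urea (freely permeant across cell membranes):
2·Na + glucose
= 2·131 + 7.3
= 262 + 7.3
= 269.3 mOsm/kg

269.3 mOsm/kg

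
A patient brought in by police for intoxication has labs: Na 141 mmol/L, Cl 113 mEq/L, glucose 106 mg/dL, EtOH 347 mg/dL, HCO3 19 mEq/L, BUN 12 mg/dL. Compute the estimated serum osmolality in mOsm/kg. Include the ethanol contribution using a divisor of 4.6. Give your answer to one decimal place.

367.6 mOsm/kg

Calculated osmolality = 2·Na + glucose/18 + BUN/2.8 + ethanol/4.6
= 2·141 + 106/18 + 12/2.8 + 347/4.6
= 282 + 5.89 + 4.29 + 75.43
= 367.61 mOsm/kg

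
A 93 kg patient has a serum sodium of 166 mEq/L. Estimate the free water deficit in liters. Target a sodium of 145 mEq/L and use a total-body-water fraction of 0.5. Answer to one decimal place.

6.7 L

TBW = 0.5 · 93 = 46.5 L
Free water deficit = TBW · (Na/145 − 1)
= 46.5 · (166/145 − 1)
= 46.5 · 0.1448
= 6.73 L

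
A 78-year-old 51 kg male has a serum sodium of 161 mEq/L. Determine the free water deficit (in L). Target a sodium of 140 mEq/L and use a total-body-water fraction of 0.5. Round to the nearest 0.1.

3.8 L

TBW = 0.5 · 51 = 25.5 L
Free water deficit = TBW · (Na/140 − 1)
= 25.5 · (161/140 − 1)
= 25.5 · 0.15
= 3.82 L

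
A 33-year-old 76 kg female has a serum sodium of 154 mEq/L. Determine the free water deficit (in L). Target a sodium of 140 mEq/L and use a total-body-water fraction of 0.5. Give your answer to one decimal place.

3.8 L

TBW = 0.5 · 76 = 38 L
Free water deficit = TBW · (Na/140 − 1)
= 38 · (154/140 − 1)
= 38 · 0.1
= 3.8 L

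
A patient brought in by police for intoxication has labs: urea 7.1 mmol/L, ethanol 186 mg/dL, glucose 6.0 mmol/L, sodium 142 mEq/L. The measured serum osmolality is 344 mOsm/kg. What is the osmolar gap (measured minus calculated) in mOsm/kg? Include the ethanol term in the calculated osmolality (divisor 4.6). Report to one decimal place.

Calculated osmolality = 2·Na + glucose + urea + ethanol/4.6
= 2·142 + 6 + 7.1 + 186/4.6
= 284 + 6 + 7.10 + 40.43
= 337.53 mOsm/kg ≈ 337.5 mOsm/kg
Osmolar gap = measured − calculated = 344 − 337.5 = 6.5 mOsm/kg

6.5 mOsm/kg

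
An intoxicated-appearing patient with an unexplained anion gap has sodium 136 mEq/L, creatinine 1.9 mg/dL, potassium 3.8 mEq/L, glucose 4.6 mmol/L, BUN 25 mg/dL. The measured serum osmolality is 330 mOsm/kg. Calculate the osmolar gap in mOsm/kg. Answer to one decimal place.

Calculated osmolality = 2·Na + glucose + BUN/2.8
= 2·136 + 4.6 + 25/2.8
= 272 + 4.60 + 8.93
= 285.53 mOsm/kg ≈ 285.5 mOsm/kg
Osmolar gap = measured − calculated = 330 − 285.5 = 44.5 mOsm/kg

44.5 mOsm/kg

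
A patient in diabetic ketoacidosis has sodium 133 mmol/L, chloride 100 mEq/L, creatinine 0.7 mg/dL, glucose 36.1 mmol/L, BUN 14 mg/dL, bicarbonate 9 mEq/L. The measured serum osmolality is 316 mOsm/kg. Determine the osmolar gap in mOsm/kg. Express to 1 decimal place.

Calculated osmolality = 2·Na + glucose + BUN/2.8
= 2·133 + 36.1 + 14/2.8
= 266 + 36.10 + 5
= 307.1 mOsm/kg ≈ 307.1 mOsm/kg
Osmolar gap = measured − calculated = 316 − 307.1 = 8.9 mOsm/kg

8.9 mOsm/kg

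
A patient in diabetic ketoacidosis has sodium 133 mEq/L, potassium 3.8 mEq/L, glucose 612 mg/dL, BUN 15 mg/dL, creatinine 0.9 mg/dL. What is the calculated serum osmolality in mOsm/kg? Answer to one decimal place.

305.4 mOsm/kg

Calculated osmolality = 2·Na + glucose/18 + BUN/2.8
= 2·133 + 612/18 + 15/2.8
= 266 + 34 + 5.36
= 305.36 mOsm/kg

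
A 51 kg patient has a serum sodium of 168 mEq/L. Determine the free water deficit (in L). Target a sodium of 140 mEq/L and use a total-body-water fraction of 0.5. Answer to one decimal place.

5.1 L

TBW = 0.5 · 51 = 25.5 L
Free water deficit = TBW · (Na/140 − 1)
= 25.5 · (168/140 − 1)
= 25.5 · 0.2
= 5.1 L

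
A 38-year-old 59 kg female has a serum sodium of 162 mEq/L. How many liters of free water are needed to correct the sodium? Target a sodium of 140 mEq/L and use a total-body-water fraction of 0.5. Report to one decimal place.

4.6 L

TBW = 0.5 · 59 = 29.5 L
Free water deficit = TBW · (Na/140 − 1)
= 29.5 · (162/140 − 1)
= 29.5 · 0.1571
= 4.63 L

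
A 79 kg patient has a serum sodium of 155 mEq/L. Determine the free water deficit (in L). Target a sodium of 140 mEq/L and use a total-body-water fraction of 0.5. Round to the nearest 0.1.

4.2 L

TBW = 0.5 · 79 = 39.5 L
Free water deficit = TBW · (Na/140 − 1)
= 39.5 · (155/140 − 1)
= 39.5 · 0.1071
= 4.23 L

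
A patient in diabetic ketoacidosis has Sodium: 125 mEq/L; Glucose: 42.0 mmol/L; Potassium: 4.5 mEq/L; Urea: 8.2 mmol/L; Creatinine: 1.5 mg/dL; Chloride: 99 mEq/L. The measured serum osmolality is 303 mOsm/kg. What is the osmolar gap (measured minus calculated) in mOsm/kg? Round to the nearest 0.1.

2.8 mOsm/kg

Calculated osmolality = 2·Na + glucose + urea
= 2·125 + 42 + 8.2
= 250 + 42 + 8.20
= 300.2 mOsm/kg ≈ 300.2 mOsm/kg
Osmolar gap = measured − calculated = 303 − 300.2 = 2.8 mOsm/kg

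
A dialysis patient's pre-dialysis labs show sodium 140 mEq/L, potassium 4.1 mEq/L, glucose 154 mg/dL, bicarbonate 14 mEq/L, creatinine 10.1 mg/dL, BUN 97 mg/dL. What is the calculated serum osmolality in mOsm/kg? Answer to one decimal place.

Calculated osmolality = 2·Na + glucose/18 + BUN/2.8
= 2·140 + 154/18 + 97/2.8
= 280 + 8.56 + 34.64
= 323.2 mOsm/kg

323.2 mOsm/kg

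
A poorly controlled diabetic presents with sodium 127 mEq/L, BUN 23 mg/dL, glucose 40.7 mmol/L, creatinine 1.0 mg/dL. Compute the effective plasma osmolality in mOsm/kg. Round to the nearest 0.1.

Effective osmolality excludes urea (freely permeant across cell membranes):
2·Na + glucose
= 2·127 + 40.7
= 254 + 40.7
= 294.7 mOsm/kg

294.7 mOsm/kg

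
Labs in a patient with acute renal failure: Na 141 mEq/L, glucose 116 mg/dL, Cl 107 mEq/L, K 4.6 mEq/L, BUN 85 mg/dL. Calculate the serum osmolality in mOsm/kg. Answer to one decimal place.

318.8 mOsm/kg

Calculated osmolality = 2·Na + glucose/18 + BUN/2.8
= 2·141 + 116/18 + 85/2.8
= 282 + 6.44 + 30.36
= 318.8 mOsm/kg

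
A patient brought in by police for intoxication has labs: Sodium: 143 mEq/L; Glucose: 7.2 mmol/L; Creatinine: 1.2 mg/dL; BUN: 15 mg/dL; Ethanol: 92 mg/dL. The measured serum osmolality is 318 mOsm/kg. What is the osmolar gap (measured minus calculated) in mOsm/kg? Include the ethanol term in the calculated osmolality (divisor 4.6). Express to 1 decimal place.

-0.6 mOsm/kg

Calculated osmolality = 2·Na + glucose + BUN/2.8 + ethanol/4.6
= 2·143 + 7.2 + 15/2.8 + 92/4.6
= 286 + 7.20 + 5.36 + 20
= 318.56 mOsm/kg ≈ 318.6 mOsm/kg
Osmolar gap = measured − calculated = 318 − 318.6 = -0.6 mOsm/kg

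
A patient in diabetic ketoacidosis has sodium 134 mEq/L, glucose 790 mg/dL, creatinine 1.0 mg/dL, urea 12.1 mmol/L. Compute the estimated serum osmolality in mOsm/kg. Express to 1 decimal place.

324.0 mOsm/kg

Calculated osmolality = 2·Na + glucose/18 + urea
= 2·134 + 790/18 + 12.1
= 268 + 43.89 + 12.10
= 323.99 mOsm/kg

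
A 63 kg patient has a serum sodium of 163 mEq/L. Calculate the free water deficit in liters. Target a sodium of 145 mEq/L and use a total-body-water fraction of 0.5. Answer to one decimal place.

TBW = 0.5 · 63 = 31.5 L
Free water deficit = TBW · (Na/145 − 1)
= 31.5 · (163/145 − 1)
= 31.5 · 0.1241
= 3.91 L

3.9 L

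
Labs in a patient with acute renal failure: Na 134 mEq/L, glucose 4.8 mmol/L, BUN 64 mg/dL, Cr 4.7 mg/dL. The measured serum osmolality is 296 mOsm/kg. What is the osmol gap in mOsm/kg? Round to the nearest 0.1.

0.3 mOsm/kg

Calculated osmolality = 2·Na + glucose + BUN/2.8
= 2·134 + 4.8 + 64/2.8
= 268 + 4.80 + 22.86
= 295.66 mOsm/kg ≈ 295.7 mOsm/kg
Osmolar gap = measured − calculated = 296 − 295.7 = 0.3 mOsm/kg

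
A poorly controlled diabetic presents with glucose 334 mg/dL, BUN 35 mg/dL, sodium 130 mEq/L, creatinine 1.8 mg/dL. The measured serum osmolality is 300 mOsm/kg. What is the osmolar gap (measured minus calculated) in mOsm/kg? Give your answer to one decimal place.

Calculated osmolality = 2·Na + glucose/18 + BUN/2.8
= 2·130 + 334/18 + 35/2.8
= 260 + 18.56 + 12.50
= 291.06 mOsm/kg ≈ 291.1 mOsm/kg
Osmolar gap = measured − calculated = 300 − 291.1 = 8.9 mOsm/kg

8.9 mOsm/kg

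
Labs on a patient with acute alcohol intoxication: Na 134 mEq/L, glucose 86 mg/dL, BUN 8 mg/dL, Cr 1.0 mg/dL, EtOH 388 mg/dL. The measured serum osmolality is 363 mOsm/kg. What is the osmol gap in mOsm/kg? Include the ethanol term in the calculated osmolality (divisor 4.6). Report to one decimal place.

Calculated osmolality = 2·Na + glucose/18 + BUN/2.8 + ethanol/4.6
= 2·134 + 86/18 + 8/2.8 + 388/4.6
= 268 + 4.78 + 2.86 + 84.35
= 359.99 mOsm/kg ≈ 360.0 mOsm/kg
Osmolar gap = measured − calculated = 363 − 360.0 = 3.0 mOsm/kg

3.0 mOsm/kg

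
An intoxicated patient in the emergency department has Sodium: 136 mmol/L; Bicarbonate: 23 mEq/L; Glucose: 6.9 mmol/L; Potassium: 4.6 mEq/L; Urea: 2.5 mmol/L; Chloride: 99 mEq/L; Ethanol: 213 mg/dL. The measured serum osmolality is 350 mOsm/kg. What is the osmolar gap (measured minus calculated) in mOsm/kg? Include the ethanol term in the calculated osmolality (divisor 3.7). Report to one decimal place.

Calculated osmolality = 2·Na + glucose + urea + ethanol/3.7
= 2·136 + 6.9 + 2.5 + 213/3.7
= 272 + 6.90 + 2.50 + 57.57
= 338.97 mOsm/kg ≈ 339.0 mOsm/kg
Osmolar gap = measured − calculated = 350 − 339.0 = 11.0 mOsm/kg

11.0 mOsm/kg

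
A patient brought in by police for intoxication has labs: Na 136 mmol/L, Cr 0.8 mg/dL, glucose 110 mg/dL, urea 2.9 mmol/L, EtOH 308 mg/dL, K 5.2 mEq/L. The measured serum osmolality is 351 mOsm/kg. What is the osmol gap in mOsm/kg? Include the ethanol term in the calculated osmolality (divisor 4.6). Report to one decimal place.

Calculated osmolality = 2·Na + glucose/18 + urea + ethanol/4.6
= 2·136 + 110/18 + 2.9 + 308/4.6
= 272 + 6.11 + 2.90 + 66.96
= 347.97 mOsm/kg ≈ 348.0 mOsm/kg
Osmolar gap = measured − calculated = 351 − 348.0 = 3.0 mOsm/kg

3.0 mOsm/kg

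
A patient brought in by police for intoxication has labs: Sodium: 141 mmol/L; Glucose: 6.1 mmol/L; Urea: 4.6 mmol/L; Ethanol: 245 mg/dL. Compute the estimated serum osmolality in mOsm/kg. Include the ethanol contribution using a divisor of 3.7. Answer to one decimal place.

358.9 mOsm/kg

Calculated osmolality = 2·Na + glucose + urea + ethanol/3.7
= 2·141 + 6.1 + 4.6 + 245/3.7
= 282 + 6.10 + 4.60 + 66.22
= 358.92 mOsm/kg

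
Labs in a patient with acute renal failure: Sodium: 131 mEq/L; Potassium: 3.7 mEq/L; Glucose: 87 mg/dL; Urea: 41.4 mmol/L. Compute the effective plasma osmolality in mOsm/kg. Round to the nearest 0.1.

Effective osmolality excludes urea (freely permeant across cell membranes):
2·Na + glucose/18
= 2·131 + 87/18
= 262 + 4.83
= 266.83 mOsm/kg

266.8 mOsm/kg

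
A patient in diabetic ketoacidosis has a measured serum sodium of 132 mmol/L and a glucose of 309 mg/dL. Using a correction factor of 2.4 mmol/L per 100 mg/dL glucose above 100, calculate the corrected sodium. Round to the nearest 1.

137 mmol/L

Corrected Na = measured Na + 2.4 · (glucose − 100)/100
= 132 + 2.4 · (309 − 100)/100
= 132 + 5
= 137 mmol/L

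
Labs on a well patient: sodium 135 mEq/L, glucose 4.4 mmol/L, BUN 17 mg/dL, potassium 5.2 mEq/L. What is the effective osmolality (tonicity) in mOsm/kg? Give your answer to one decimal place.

274.4 mOsm/kg

Effective osmolality excludes urea (freely permeant across cell membranes):
2·Na + glucose
= 2·135 + 4.4
= 270 + 4.4
= 274.4 mOsm/kg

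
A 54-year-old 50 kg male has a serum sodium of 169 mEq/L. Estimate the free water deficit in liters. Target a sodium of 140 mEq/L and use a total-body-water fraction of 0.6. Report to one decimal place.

6.2 L

TBW = 0.6 · 50 = 30 L
Free water deficit = TBW · (Na/140 − 1)
= 30 · (169/140 − 1)
= 30 · 0.2071
= 6.21 L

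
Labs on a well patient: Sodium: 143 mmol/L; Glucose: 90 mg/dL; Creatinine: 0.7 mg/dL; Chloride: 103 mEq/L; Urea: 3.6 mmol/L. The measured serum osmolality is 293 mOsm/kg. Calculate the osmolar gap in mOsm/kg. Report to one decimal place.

-1.6 mOsm/kg

Calculated osmolality = 2·Na + glucose/18 + urea
= 2·143 + 90/18 + 3.6
= 286 + 5 + 3.60
= 294.6 mOsm/kg ≈ 294.6 mOsm/kg
Osmolar gap = measured − calculated = 293 − 294.6 = -1.6 mOsm/kg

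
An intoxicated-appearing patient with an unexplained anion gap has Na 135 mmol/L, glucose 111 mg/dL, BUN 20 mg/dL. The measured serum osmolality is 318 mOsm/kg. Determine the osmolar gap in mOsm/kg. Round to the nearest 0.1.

34.7 mOsm/kg

Calculated osmolality = 2·Na + glucose/18 + BUN/2.8
= 2·135 + 111/18 + 20/2.8
= 270 + 6.17 + 7.14
= 283.31 mOsm/kg ≈ 283.3 mOsm/kg
Osmolar gap = measured − calculated = 318 − 283.3 = 34.7 mOsm/kg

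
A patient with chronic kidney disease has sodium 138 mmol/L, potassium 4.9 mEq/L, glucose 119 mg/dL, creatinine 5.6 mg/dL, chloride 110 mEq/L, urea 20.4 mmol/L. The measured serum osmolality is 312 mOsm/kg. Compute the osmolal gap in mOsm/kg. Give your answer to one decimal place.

9.0 mOsm/kg

Calculated osmolality = 2·Na + glucose/18 + urea
= 2·138 + 119/18 + 20.4
= 276 + 6.61 + 20.40
= 303.01 mOsm/kg ≈ 303.0 mOsm/kg
Osmolar gap = measured − calculated = 312 − 303.0 = 9.0 mOsm/kg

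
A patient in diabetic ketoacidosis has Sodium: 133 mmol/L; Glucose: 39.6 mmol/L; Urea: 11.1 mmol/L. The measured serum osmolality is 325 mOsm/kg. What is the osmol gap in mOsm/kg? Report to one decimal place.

Calculated osmolality = 2·Na + glucose + urea
= 2·133 + 39.6 + 11.1
= 266 + 39.60 + 11.10
= 316.7 mOsm/kg ≈ 316.7 mOsm/kg
Osmolar gap = measured − calculated = 325 − 316.7 = 8.3 mOsm/kg

8.3 mOsm/kg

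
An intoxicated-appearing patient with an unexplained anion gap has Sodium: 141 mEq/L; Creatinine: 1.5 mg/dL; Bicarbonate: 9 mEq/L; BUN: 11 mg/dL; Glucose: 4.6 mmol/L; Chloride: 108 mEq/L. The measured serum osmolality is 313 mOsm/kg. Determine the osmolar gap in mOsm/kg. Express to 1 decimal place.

Calculated osmolality = 2·Na + glucose + BUN/2.8
= 2·141 + 4.6 + 11/2.8
= 282 + 4.60 + 3.93
= 290.53 mOsm/kg ≈ 290.5 mOsm/kg
Osmolar gap = measured − calculated = 313 − 290.5 = 22.5 mOsm/kg

22.5 mOsm/kg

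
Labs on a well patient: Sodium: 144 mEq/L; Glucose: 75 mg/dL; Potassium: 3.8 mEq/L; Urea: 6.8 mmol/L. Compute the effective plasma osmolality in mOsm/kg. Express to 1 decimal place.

Effective osmolality excludes urea (freely permeant across cell membranes):
2·Na + glucose/18
= 2·144 + 75/18
= 288 + 4.17
= 292.17 mOsm/kg

292.2 mOsm/kg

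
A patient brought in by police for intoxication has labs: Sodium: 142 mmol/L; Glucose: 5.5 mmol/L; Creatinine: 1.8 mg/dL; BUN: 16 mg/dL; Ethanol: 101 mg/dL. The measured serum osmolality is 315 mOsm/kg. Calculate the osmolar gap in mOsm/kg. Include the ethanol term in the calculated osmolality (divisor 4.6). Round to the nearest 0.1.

-2.2 mOsm/kg

Calculated osmolality = 2·Na + glucose + BUN/2.8 + ethanol/4.6
= 2·142 + 5.5 + 16/2.8 + 101/4.6
= 284 + 5.50 + 5.71 + 21.96
= 317.17 mOsm/kg ≈ 317.2 mOsm/kg
Osmolar gap = measured − calculated = 315 − 317.2 = -2.2 mOsm/kg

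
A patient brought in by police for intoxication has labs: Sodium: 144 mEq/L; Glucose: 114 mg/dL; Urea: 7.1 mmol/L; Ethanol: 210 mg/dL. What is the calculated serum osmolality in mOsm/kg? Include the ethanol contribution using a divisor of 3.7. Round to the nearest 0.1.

Calculated osmolality = 2·Na + glucose/18 + urea + ethanol/3.7
= 2·144 + 114/18 + 7.1 + 210/3.7
= 288 + 6.33 + 7.10 + 56.76
= 358.19 mOsm/kg

358.2 mOsm/kg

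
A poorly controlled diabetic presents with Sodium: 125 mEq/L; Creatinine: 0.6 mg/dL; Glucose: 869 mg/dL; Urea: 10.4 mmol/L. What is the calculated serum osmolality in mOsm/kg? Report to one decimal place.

308.7 mOsm/kg

Calculated osmolality = 2·Na + glucose/18 + urea
= 2·125 + 869/18 + 10.4
= 250 + 48.28 + 10.40
= 308.68 mOsm/kg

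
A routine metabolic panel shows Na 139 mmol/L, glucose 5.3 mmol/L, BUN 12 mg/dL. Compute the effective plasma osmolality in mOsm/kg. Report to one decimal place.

283.3 mOsm/kg

Effective osmolality excludes urea (freely permeant across cell membranes):
2·Na + glucose
= 2·139 + 5.3
= 278 + 5.3
= 283.3 mOsm/kg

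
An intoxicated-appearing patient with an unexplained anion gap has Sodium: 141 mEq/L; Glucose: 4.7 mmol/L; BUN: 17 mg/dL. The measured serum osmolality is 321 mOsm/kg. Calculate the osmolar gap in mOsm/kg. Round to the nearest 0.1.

28.2 mOsm/kg

Calculated osmolality = 2·Na + glucose + BUN/2.8
= 2·141 + 4.7 + 17/2.8
= 282 + 4.70 + 6.07
= 292.77 mOsm/kg ≈ 292.8 mOsm/kg
Osmolar gap = measured − calculated = 321 − 292.8 = 28.2 mOsm/kg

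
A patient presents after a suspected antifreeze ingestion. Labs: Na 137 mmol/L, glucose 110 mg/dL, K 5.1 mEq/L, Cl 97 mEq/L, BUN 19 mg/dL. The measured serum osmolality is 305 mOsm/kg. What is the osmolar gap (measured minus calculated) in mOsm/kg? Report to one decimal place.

18.1 mOsm/kg

Calculated osmolality = 2·Na + glucose/18 + BUN/2.8
= 2·137 + 110/18 + 19/2.8
= 274 + 6.11 + 6.79
= 286.9 mOsm/kg ≈ 286.9 mOsm/kg
Osmolar gap = measured − calculated = 305 − 286.9 = 18.1 mOsm/kg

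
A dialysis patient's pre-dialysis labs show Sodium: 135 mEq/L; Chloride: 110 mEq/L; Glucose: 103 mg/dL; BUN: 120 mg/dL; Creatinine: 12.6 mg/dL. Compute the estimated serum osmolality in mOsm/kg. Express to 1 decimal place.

318.6 mOsm/kg

Calculated osmolality = 2·Na + glucose/18 + BUN/2.8
= 2·135 + 103/18 + 120/2.8
= 270 + 5.72 + 42.86
= 318.58 mOsm/kg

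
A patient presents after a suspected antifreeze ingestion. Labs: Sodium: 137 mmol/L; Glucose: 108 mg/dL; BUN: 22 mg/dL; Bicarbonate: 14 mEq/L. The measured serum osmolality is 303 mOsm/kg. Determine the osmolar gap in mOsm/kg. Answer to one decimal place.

Calculated osmolality = 2·Na + glucose/18 + BUN/2.8
= 2·137 + 108/18 + 22/2.8
= 274 + 6 + 7.86
= 287.86 mOsm/kg ≈ 287.9 mOsm/kg
Osmolar gap = measured − calculated = 303 − 287.9 = 15.1 mOsm/kg

15.1 mOsm/kg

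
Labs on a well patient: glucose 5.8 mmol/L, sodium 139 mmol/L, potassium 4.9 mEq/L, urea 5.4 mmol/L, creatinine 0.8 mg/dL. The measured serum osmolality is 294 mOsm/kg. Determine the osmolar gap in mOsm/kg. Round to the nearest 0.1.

Calculated osmolality = 2·Na + glucose + urea
= 2·139 + 5.8 + 5.4
= 278 + 5.80 + 5.40
= 289.2 mOsm/kg ≈ 289.2 mOsm/kg
Osmolar gap = measured − calculated = 294 − 289.2 = 4.8 mOsm/kg

4.8 mOsm/kg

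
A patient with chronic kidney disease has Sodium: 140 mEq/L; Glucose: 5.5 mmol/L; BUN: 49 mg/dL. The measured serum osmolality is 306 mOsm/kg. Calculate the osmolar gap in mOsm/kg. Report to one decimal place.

Calculated osmolality = 2·Na + glucose + BUN/2.8
= 2·140 + 5.5 + 49/2.8
= 280 + 5.50 + 17.50
= 303 mOsm/kg ≈ 303.0 mOsm/kg
Osmolar gap = measured − calculated = 306 − 303.0 = 3.0 mOsm/kg

3.0 mOsm/kg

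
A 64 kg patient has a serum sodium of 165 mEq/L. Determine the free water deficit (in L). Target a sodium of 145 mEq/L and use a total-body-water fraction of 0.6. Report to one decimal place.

TBW = 0.6 · 64 = 38.4 L
Free water deficit = TBW · (Na/145 − 1)
= 38.4 · (165/145 − 1)
= 38.4 · 0.1379
= 5.3 L

5.3 L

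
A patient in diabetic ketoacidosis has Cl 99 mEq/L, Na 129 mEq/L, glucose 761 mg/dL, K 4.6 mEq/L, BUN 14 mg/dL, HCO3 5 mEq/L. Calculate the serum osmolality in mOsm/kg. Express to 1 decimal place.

305.3 mOsm/kg

Calculated osmolality = 2·Na + glucose/18 + BUN/2.8
= 2·129 + 761/18 + 14/2.8
= 258 + 42.28 + 5
= 305.28 mOsm/kg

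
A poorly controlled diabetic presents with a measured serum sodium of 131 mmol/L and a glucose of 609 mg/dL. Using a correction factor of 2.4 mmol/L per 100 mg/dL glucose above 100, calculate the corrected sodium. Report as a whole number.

Corrected Na = measured Na + 2.4 · (glucose − 100)/100
= 131 + 2.4 · (609 − 100)/100
= 131 + 12.2
= 143.2 mmol/L

143 mmol/L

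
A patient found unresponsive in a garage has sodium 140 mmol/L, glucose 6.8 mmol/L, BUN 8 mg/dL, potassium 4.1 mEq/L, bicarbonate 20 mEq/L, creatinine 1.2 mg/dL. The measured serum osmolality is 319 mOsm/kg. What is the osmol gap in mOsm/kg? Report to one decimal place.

29.3 mOsm/kg

Calculated osmolality = 2·Na + glucose + BUN/2.8
= 2·140 + 6.8 + 8/2.8
= 280 + 6.80 + 2.86
= 289.66 mOsm/kg ≈ 289.7 mOsm/kg
Osmolar gap = measured − calculated = 319 − 289.7 = 29.3 mOsm/kg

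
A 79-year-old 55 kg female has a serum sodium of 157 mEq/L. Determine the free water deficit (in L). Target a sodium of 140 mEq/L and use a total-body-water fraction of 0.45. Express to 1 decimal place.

3.0 L

TBW = 0.45 · 55 = 24.75 L
Free water deficit = TBW · (Na/140 − 1)
= 24.75 · (157/140 − 1)
= 24.75 · 0.1214
= 3 L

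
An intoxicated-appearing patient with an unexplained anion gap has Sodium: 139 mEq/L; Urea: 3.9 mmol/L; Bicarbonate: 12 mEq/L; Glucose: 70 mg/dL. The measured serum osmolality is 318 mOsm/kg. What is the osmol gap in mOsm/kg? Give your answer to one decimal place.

32.2 mOsm/kg

Calculated osmolality = 2·Na + glucose/18 + urea
= 2·139 + 70/18 + 3.9
= 278 + 3.89 + 3.90
= 285.79 mOsm/kg ≈ 285.8 mOsm/kg
Osmolar gap = measured − calculated = 318 − 285.8 = 32.2 mOsm/kg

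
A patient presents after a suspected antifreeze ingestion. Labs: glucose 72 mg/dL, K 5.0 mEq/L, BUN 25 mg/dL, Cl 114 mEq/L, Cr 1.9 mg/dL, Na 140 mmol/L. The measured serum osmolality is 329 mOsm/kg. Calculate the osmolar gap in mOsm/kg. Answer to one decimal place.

Calculated osmolality = 2·Na + glucose/18 + BUN/2.8
= 2·140 + 72/18 + 25/2.8
= 280 + 4 + 8.93
= 292.93 mOsm/kg ≈ 292.9 mOsm/kg
Osmolar gap = measured − calculated = 329 − 292.9 = 36.1 mOsm/kg

36.1 mOsm/kg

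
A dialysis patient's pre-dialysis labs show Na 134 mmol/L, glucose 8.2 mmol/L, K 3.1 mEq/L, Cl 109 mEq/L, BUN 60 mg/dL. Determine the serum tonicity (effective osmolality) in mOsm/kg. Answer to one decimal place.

276.2 mOsm/kg

Effective osmolality excludes urea (freely permeant across cell membranes):
2·Na + glucose
= 2·134 + 8.2
= 268 + 8.2
= 276.2 mOsm/kg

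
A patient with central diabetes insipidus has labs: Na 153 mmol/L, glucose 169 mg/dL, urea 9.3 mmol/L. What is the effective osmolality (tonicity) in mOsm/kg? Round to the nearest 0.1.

Effective osmolality excludes urea (freely permeant across cell membranes):
2·Na + glucose/18
= 2·153 + 169/18
= 306 + 9.39
= 315.39 mOsm/kg

315.4 mOsm/kg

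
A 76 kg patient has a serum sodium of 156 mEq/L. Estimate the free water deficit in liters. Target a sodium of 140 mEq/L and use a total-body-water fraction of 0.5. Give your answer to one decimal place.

TBW = 0.5 · 76 = 38 L
Free water deficit = TBW · (Na/140 − 1)
= 38 · (156/140 − 1)
= 38 · 0.1143
= 4.34 L

4.3 L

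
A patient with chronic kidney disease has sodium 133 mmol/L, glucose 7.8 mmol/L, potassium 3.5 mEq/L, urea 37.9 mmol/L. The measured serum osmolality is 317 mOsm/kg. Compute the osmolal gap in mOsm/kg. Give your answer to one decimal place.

Calculated osmolality = 2·Na + glucose + urea
= 2·133 + 7.8 + 37.9
= 266 + 7.80 + 37.90
= 311.7 mOsm/kg ≈ 311.7 mOsm/kg
Osmolar gap = measured − calculated = 317 − 311.7 = 5.3 mOsm/kg

5.3 mOsm/kg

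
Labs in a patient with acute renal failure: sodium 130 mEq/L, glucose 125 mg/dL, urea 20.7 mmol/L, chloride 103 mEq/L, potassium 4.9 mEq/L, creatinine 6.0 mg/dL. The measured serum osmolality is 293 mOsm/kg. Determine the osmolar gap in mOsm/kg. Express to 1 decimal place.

5.4 mOsm/kg

Calculated osmolality = 2·Na + glucose/18 + urea
= 2·130 + 125/18 + 20.7
= 260 + 6.94 + 20.70
= 287.64 mOsm/kg ≈ 287.6 mOsm/kg
Osmolar gap = measured − calculated = 293 − 287.6 = 5.4 mOsm/kg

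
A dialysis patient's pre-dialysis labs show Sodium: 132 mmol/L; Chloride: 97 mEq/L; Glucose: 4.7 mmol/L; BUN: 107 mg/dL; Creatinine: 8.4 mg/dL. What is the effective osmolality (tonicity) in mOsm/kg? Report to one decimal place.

Effective osmolality excludes urea (freely permeant across cell membranes):
2·Na + glucose
= 2·132 + 4.7
= 264 + 4.7
= 268.7 mOsm/kg

268.7 mOsm/kg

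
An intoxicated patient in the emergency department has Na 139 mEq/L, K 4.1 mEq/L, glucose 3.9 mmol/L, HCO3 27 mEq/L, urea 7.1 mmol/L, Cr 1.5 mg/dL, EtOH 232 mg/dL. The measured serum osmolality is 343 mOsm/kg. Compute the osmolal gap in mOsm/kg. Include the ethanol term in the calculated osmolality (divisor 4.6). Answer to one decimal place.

3.6 mOsm/kg

Calculated osmolality = 2·Na + glucose + urea + ethanol/4.6
= 2·139 + 3.9 + 7.1 + 232/4.6
= 278 + 3.90 + 7.10 + 50.43
= 339.43 mOsm/kg ≈ 339.4 mOsm/kg
Osmolar gap = measured − calculated = 343 − 339.4 = 3.6 mOsm/kg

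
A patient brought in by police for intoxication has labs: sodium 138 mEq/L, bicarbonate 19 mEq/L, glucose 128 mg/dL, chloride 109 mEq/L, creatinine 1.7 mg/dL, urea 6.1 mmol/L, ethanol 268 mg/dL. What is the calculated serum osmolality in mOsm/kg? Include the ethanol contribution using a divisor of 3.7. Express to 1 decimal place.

Calculated osmolality = 2·Na + glucose/18 + urea + ethanol/3.7
= 2·138 + 128/18 + 6.1 + 268/3.7
= 276 + 7.11 + 6.10 + 72.43
= 361.64 mOsm/kg

361.6 mOsm/kg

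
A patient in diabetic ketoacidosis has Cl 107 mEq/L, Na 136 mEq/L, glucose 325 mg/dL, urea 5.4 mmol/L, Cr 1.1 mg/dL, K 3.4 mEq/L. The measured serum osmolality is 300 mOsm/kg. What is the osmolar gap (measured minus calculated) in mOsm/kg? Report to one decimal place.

4.5 mOsm/kg

Calculated osmolality = 2·Na + glucose/18 + urea
= 2·136 + 325/18 + 5.4
= 272 + 18.06 + 5.40
= 295.46 mOsm/kg ≈ 295.5 mOsm/kg
Osmolar gap = measured − calculated = 300 − 295.5 = 4.5 mOsm/kg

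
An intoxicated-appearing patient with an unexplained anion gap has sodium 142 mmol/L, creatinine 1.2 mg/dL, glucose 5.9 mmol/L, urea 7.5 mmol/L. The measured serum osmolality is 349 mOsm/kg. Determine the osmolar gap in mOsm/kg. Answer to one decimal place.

Calculated osmolality = 2·Na + glucose + urea
= 2·142 + 5.9 + 7.5
= 284 + 5.90 + 7.50
= 297.4 mOsm/kg ≈ 297.4 mOsm/kg
Osmolar gap = measured − calculated = 349 − 297.4 = 51.6 mOsm/kg

51.6 mOsm/kg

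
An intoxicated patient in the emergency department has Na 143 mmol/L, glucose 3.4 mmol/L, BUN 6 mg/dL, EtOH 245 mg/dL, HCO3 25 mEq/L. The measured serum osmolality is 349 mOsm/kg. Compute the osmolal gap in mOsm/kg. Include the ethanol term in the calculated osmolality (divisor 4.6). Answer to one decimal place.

Calculated osmolality = 2·Na + glucose + BUN/2.8 + ethanol/4.6
= 2·143 + 3.4 + 6/2.8 + 245/4.6
= 286 + 3.40 + 2.14 + 53.26
= 344.8 mOsm/kg ≈ 344.8 mOsm/kg
Osmolar gap = measured − calculated = 349 − 344.8 = 4.2 mOsm/kg

4.2 mOsm/kg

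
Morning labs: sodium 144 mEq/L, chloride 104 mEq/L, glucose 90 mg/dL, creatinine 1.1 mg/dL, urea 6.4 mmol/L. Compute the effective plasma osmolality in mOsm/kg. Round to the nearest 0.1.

Effective osmolality excludes urea (freely permeant across cell membranes):
2·Na + glucose/18
= 2·144 + 90/18
= 288 + 5
= 293 mOsm/kg

293.0 mOsm/kg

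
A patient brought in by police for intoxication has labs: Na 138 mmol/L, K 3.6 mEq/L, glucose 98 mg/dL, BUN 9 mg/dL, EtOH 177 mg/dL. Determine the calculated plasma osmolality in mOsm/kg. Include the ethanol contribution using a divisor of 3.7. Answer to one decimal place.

Calculated osmolality = 2·Na + glucose/18 + BUN/2.8 + ethanol/3.7
= 2·138 + 98/18 + 9/2.8 + 177/3.7
= 276 + 5.44 + 3.21 + 47.84
= 332.49 mOsm/kg

332.5 mOsm/kg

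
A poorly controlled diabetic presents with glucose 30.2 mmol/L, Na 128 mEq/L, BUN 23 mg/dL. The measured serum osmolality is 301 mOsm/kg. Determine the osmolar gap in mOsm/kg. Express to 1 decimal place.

6.6 mOsm/kg

Calculated osmolality = 2·Na + glucose + BUN/2.8
= 2·128 + 30.2 + 23/2.8
= 256 + 30.20 + 8.21
= 294.41 mOsm/kg ≈ 294.4 mOsm/kg
Osmolar gap = measured − calculated = 301 − 294.4 = 6.6 mOsm/kg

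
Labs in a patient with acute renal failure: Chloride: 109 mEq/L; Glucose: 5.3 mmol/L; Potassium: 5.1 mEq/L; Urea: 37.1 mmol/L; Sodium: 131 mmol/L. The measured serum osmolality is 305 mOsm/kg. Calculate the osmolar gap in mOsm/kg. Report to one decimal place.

0.6 mOsm/kg

Calculated osmolality = 2·Na + glucose + urea
= 2·131 + 5.3 + 37.1
= 262 + 5.30 + 37.10
= 304.4 mOsm/kg ≈ 304.4 mOsm/kg
Osmolar gap = measured − calculated = 305 − 304.4 = 0.6 mOsm/kg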